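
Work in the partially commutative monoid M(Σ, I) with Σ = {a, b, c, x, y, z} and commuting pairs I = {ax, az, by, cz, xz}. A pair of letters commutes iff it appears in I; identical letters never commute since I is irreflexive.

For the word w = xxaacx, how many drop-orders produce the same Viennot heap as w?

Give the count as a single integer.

6

0(x) covers ∅
1(x) covers 0:x
2(a) covers ∅
3(a) covers 2:a
4(c) covers 1:x, 3:a
5(x) covers 4:c
floor of heap: 0:x, 2:a
completions by unplaced set U, small U first (add the entries for U minus each lowest piece of U):
  |U|=1: {5}:1
  |U|=2: {4,5}:1
  |U|=3: {1,4,5}:1  {3,4,5}:1
  |U|=4: {0,1,4,5}:1  {1,3,4,5}:2  {2,3,4,5}:1
  start at 0(x): 3
  start at 2(a): 3
sum over floor = 6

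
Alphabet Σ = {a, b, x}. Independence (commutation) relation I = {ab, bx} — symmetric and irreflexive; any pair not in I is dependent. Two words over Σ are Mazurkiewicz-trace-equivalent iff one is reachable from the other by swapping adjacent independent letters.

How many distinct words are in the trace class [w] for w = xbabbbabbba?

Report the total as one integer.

330

piece 0:x — minimal
piece 1:b — minimal
piece 2:a rests on {0:x}
piece 3:b rests on {1:b}
piece 4:b rests on {3:b}
piece 5:b rests on {4:b}
piece 6:a rests on {2:a}
piece 7:b rests on {5:b}
piece 8:b rests on {7:b}
piece 9:b rests on {8:b}
piece 10:a rests on {6:a}
minimal pieces: {0:x, 1:b}
ways to finish when only these pieces remain (= sum over removing one remaining piece with nothing left below it):
  1 left: {9}→1  {10}→1
  2 left: {6,10}→1  {8,9}→1  {9,10}→2
  3 left: {2,6,10}→1  {6,9,10}→3  {7,8,9}→1  {8,9,10}→3
  4 left: {0,2,6,10}→1  {2,6,9,10}→4  {5,7,8,9}→1  {6,8,9,10}→6  {7,8,9,10}→4
  5 left: {0,2,6,9,10}→5  {2,6,8,9,10}→10  {4,5,7,8,9}→1  {5,7,8,9,10}→5  {6,7,8,9,10}→10
  6 left: {0,2,6,8,9,10}→15  {2,6,7,8,9,10}→20  {3,4,5,7,8,9}→1  {4,5,7,8,9,10}→6  {5,6,7,8,9,10}→15
  7 left: {0,2,6,7,8,9,10}→35  {1,3,4,5,7,8,9}→1  {2,5,6,7,8,9,10}→35  {3,4,5,7,8,9,10}→7  {4,5,6,7,8,9,10}→21
  8 left: {0,2,5,6,7,8,9,10}→70  {1,3,4,5,7,8,9,10}→8  {2,4,5,6,7,8,9,10}→56  {3,4,5,6,7,8,9,10}→28
  9 left: {0,2,4,5,6,7,8,9,10}→126  {1,3,4,5,6,7,8,9,10}→36  {2,3,4,5,6,7,8,9,10}→84
  placing 0:x first → 120 extensions
  placing 1:b first → 210 extensions
total linear extensions = 330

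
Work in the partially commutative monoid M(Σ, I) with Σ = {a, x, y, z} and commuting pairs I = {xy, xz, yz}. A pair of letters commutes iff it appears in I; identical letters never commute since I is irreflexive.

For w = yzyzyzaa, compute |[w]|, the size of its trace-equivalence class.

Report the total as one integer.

0(y) covers ∅
1(z) covers ∅
2(y) covers 0:y
3(z) covers 1:z
4(y) covers 2:y
5(z) covers 3:z
6(a) covers 4:y, 5:z
7(a) covers 6:a
floor of heap: 0:y, 1:z
completions by unplaced set U, small U first (add the entries for U minus each lowest piece of U):
  |U|=1: {7}:1
  |U|=2: {6,7}:1
  |U|=3: {4,6,7}:1  {5,6,7}:1
  |U|=4: {2,4,6,7}:1  {3,5,6,7}:1  {4,5,6,7}:2
  |U|=5: {0,2,4,6,7}:1  {1,3,5,6,7}:1  {2,4,5,6,7}:3  {3,4,5,6,7}:3
  |U|=6: {0,2,4,5,6,7}:4  {1,3,4,5,6,7}:4  {2,3,4,5,6,7}:6
  start at 0(y): 10
  start at 1(z): 10
sum over floor = 20

20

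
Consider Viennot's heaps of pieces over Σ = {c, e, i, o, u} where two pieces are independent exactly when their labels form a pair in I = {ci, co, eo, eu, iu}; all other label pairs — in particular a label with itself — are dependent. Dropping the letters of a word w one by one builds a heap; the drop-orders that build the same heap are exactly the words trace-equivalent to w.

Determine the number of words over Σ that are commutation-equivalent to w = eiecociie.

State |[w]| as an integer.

0(e) covers ∅
1(i) covers 0:e
2(e) covers 1:i
3(c) covers 2:e
4(o) covers 1:i
5(c) covers 3:c
6(i) covers 2:e, 4:o
7(i) covers 6:i
8(e) covers 5:c, 7:i
floor of heap: 0:e
completions by unplaced set U, small U first (add the entries for U minus each lowest piece of U):
  |U|=1: {8}:1
  |U|=2: {5,8}:1  {7,8}:1
  |U|=3: {3,5,8}:1  {5,7,8}:2  {6,7,8}:1
  |U|=4: {3,5,7,8}:3  {4,6,7,8}:1  {5,6,7,8}:3
  |U|=5: {3,5,6,7,8}:6  {4,5,6,7,8}:4
  |U|=6: {2,3,5,6,7,8}:6  {3,4,5,6,7,8}:10
  |U|=7: {2,3,4,5,6,7,8}:16
  start at 0(e): 16

16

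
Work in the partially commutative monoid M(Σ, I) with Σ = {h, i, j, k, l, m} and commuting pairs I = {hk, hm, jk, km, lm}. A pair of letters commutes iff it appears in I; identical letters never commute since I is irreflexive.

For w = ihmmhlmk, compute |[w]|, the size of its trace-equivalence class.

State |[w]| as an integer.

35

0(i) covers ∅
1(h) covers 0:i
2(m) covers 0:i
3(m) covers 2:m
4(h) covers 1:h
5(l) covers 4:h
6(m) covers 3:m
7(k) covers 5:l
floor of heap: 0:i
completions by unplaced set U, small U first (add the entries for U minus each lowest piece of U):
  |U|=1: {6}:1  {7}:1
  |U|=2: {3,6}:1  {5,7}:1  {6,7}:2
  |U|=3: {2,3,6}:1  {3,6,7}:3  {4,5,7}:1  {5,6,7}:3
  |U|=4: {1,4,5,7}:1  {2,3,6,7}:4  {3,5,6,7}:6  {4,5,6,7}:4
  |U|=5: {1,4,5,6,7}:5  {2,3,5,6,7}:10  {3,4,5,6,7}:10
  |U|=6: {1,3,4,5,6,7}:15  {2,3,4,5,6,7}:20
  start at 0(i): 35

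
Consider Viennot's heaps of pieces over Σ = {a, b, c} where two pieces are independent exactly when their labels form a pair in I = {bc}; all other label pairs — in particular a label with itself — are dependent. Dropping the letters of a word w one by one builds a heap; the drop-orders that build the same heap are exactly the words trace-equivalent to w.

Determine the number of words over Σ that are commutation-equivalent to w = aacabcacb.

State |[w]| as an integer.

4

piece 0:a — minimal
piece 1:a rests on {0:a}
piece 2:c rests on {1:a}
piece 3:a rests on {2:c}
piece 4:b rests on {3:a}
piece 5:c rests on {3:a}
piece 6:a rests on {4:b, 5:c}
piece 7:c rests on {6:a}
piece 8:b rests on {6:a}
minimal pieces: {0:a}
ways to finish when only these pieces remain (= sum over removing one remaining piece with nothing left below it):
  1 left: {7}→1  {8}→1
  2 left: {7,8}→2
  3 left: {6,7,8}→2
  4 left: {4,6,7,8}→2  {5,6,7,8}→2
  5 left: {4,5,6,7,8}→4
  6 left: {3,4,5,6,7,8}→4
  7 left: {2,3,4,5,6,7,8}→4
  placing 0:a first → 4 extensions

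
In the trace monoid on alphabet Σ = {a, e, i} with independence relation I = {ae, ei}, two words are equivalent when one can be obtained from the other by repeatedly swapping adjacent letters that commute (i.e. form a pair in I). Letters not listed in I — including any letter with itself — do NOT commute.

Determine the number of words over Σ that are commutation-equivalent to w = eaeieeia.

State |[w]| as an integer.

70

0(e) covers ∅
1(a) covers ∅
2(e) covers 0:e
3(i) covers 1:a
4(e) covers 2:e
5(e) covers 4:e
6(i) covers 3:i
7(a) covers 6:i
floor of heap: 0:e, 1:a
completions by unplaced set U, small U first (add the entries for U minus each lowest piece of U):
  |U|=1: {5}:1  {7}:1
  |U|=2: {4,5}:1  {5,7}:2  {6,7}:1
  |U|=3: {2,4,5}:1  {3,6,7}:1  {4,5,7}:3  {5,6,7}:3
  |U|=4: {0,2,4,5}:1  {1,3,6,7}:1  {2,4,5,7}:4  {3,5,6,7}:4  {4,5,6,7}:6
  |U|=5: {0,2,4,5,7}:5  {1,3,5,6,7}:5  {2,4,5,6,7}:10  {3,4,5,6,7}:10
  |U|=6: {0,2,4,5,6,7}:15  {1,3,4,5,6,7}:15  {2,3,4,5,6,7}:20
  start at 0(e): 35
  start at 1(a): 35
sum over floor = 70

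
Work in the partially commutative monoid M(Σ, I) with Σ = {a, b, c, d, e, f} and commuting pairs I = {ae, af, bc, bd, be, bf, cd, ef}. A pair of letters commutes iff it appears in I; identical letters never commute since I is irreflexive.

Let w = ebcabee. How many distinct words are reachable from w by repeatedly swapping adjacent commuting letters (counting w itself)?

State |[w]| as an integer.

drop 0:e onto floor
drop 1:b onto floor
drop 2:c onto {0:e}
drop 3:a onto {1:b, 2:c}
drop 4:b onto {3:a}
drop 5:e onto {2:c}
drop 6:e onto {5:e}
ground layer = {0:e, 1:b}
drop-orders for the pieces not yet dropped (sum over which currently-grounded one goes next):
  1 to go: {4} 1  {6} 1
  2 to go: {3,4} 1  {4,6} 2  {5,6} 1
  3 to go: {1,3,4} 1  {3,4,6} 3  {4,5,6} 3
  4 to go: {1,3,4,6} 4  {3,4,5,6} 6
  5 to go: {1,3,4,5,6} 10  {2,3,4,5,6} 6
  if 0:e drops first: 16 orders
  if 1:b drops first: 6 orders
heap linearizations: 22

22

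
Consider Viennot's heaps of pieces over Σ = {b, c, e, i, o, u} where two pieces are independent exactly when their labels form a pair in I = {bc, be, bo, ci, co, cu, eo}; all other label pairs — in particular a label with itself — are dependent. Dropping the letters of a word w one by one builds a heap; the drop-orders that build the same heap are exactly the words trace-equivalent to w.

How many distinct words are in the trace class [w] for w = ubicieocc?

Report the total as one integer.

21

drop 0:u onto floor
drop 1:b onto {0:u}
drop 2:i onto {1:b}
drop 3:c onto floor
drop 4:i onto {2:i}
drop 5:e onto {3:c, 4:i}
drop 6:o onto {4:i}
drop 7:c onto {5:e}
drop 8:c onto {7:c}
ground layer = {0:u, 3:c}
drop-orders for the pieces not yet dropped (sum over which currently-grounded one goes next):
  1 to go: {6} 1  {8} 1
  2 to go: {6,8} 2  {7,8} 1
  3 to go: {5,7,8} 1  {6,7,8} 3
  4 to go: {3,5,7,8} 1  {5,6,7,8} 4
  5 to go: {3,5,6,7,8} 5  {4,5,6,7,8} 4
  6 to go: {2,4,5,6,7,8} 4  {3,4,5,6,7,8} 9
  7 to go: {1,2,4,5,6,7,8} 4  {2,3,4,5,6,7,8} 13
  if 0:u drops first: 17 orders
  if 3:c drops first: 4 orders
heap linearizations: 21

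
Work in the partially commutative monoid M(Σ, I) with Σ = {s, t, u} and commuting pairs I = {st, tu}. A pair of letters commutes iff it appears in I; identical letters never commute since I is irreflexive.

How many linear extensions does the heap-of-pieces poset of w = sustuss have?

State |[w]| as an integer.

0(s) covers ∅
1(u) covers 0:s
2(s) covers 1:u
3(t) covers ∅
4(u) covers 2:s
5(s) covers 4:u
6(s) covers 5:s
floor of heap: 0:s, 3:t
completions by unplaced set U, small U first (add the entries for U minus each lowest piece of U):
  |U|=1: {3}:1  {6}:1
  |U|=2: {3,6}:2  {5,6}:1
  |U|=3: {3,5,6}:3  {4,5,6}:1
  |U|=4: {2,4,5,6}:1  {3,4,5,6}:4
  |U|=5: {1,2,4,5,6}:1  {2,3,4,5,6}:5
  start at 0(s): 6
  start at 3(t): 1
sum over floor = 7

7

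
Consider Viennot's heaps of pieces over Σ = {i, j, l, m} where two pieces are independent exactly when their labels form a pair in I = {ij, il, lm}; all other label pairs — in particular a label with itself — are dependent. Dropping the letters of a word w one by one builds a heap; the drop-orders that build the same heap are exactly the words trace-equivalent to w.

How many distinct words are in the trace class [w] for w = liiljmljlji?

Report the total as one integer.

#0=l has no predecessor
#1=i has no predecessor
#2=i depends on [1:i]
#3=l depends on [0:l]
#4=j depends on [3:l]
#5=m depends on [2:i, 4:j]
#6=l depends on [4:j]
#7=j depends on [5:m, 6:l]
#8=l depends on [7:j]
#9=j depends on [8:l]
#10=i depends on [5:m]
sources: [0:l, 1:i]
N(rest) = Σ N(rest − s) over sources s of rest; N(one piece) = 1:
  size 1 → [9]=1  [10]=1
  size 2 → [8,9]=1  [9,10]=2
  size 3 → [7,8,9]=1  [8,9,10]=3
  size 4 → [6,7,8,9]=1  [7,8,9,10]=4
  size 5 → [5,7,8,9,10]=4  [6,7,8,9,10]=5
  size 6 → [2,5,7,8,9,10]=4  [5,6,7,8,9,10]=9
  size 7 → [1,2,5,7,8,9,10]=4  [2,5,6,7,8,9,10]=13  [4,5,6,7,8,9,10]=9
  size 8 → [1,2,5,6,7,8,9,10]=17  [2,4,5,6,7,8,9,10]=22  [3,4,5,6,7,8,9,10]=9
  size 9 → [0,3,4,5,6,7,8,9,10]=9  [1,2,4,5,6,7,8,9,10]=39  [2,3,4,5,6,7,8,9,10]=31
  first=0(l) contributes 70
  first=1(i) contributes 40
|[w]| = 110

110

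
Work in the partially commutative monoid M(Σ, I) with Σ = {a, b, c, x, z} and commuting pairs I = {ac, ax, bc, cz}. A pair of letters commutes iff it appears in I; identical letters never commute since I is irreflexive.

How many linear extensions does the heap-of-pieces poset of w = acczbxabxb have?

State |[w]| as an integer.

25

piece 0:a — minimal
piece 1:c — minimal
piece 2:c rests on {1:c}
piece 3:z rests on {0:a}
piece 4:b rests on {3:z}
piece 5:x rests on {2:c, 4:b}
piece 6:a rests on {4:b}
piece 7:b rests on {5:x, 6:a}
piece 8:x rests on {7:b}
piece 9:b rests on {8:x}
minimal pieces: {0:a, 1:c}
ways to finish when only these pieces remain (= sum over removing one remaining piece with nothing left below it):
  1 left: {9}→1
  2 left: {8,9}→1
  3 left: {7,8,9}→1
  4 left: {5,7,8,9}→1  {6,7,8,9}→1
  5 left: {2,5,7,8,9}→1  {5,6,7,8,9}→2
  6 left: {1,2,5,7,8,9}→1  {2,5,6,7,8,9}→3  {4,5,6,7,8,9}→2
  7 left: {1,2,5,6,7,8,9}→4  {2,4,5,6,7,8,9}→5  {3,4,5,6,7,8,9}→2
  8 left: {0,3,4,5,6,7,8,9}→2  {1,2,4,5,6,7,8,9}→9  {2,3,4,5,6,7,8,9}→7
  placing 0:a first → 16 extensions
  placing 1:c first → 9 extensions
total linear extensions = 25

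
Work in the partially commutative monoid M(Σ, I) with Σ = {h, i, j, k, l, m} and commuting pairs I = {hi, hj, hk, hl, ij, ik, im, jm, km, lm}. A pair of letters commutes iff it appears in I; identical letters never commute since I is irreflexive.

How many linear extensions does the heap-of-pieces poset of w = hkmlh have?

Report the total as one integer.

10

piece 0:h — minimal
piece 1:k — minimal
piece 2:m rests on {0:h}
piece 3:l rests on {1:k}
piece 4:h rests on {2:m}
minimal pieces: {0:h, 1:k}
ways to finish when only these pieces remain (= sum over removing one remaining piece with nothing left below it):
  1 left: {3}→1  {4}→1
  2 left: {1,3}→1  {2,4}→1  {3,4}→2
  3 left: {0,2,4}→1  {1,3,4}→3  {2,3,4}→3
  placing 0:h first → 6 extensions
  placing 1:k first → 4 extensions
total linear extensions = 10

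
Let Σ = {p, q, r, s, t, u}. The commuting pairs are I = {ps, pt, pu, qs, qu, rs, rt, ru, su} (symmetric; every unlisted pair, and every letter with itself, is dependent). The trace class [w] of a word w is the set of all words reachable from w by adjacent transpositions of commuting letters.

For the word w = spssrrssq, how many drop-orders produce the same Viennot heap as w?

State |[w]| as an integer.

#0=s has no predecessor
#1=p has no predecessor
#2=s depends on [0:s]
#3=s depends on [2:s]
#4=r depends on [1:p]
#5=r depends on [4:r]
#6=s depends on [3:s]
#7=s depends on [6:s]
#8=q depends on [5:r]
sources: [0:s, 1:p]
N(rest) = Σ N(rest − s) over sources s of rest; N(one piece) = 1:
  size 1 → [7]=1  [8]=1
  size 2 → [5,8]=1  [6,7]=1  [7,8]=2
  size 3 → [3,6,7]=1  [4,5,8]=1  [5,7,8]=3  [6,7,8]=3
  size 4 → [1,4,5,8]=1  [2,3,6,7]=1  [3,6,7,8]=4  [4,5,7,8]=4  [5,6,7,8]=6
  size 5 → [0,2,3,6,7]=1  [1,4,5,7,8]=5  [2,3,6,7,8]=5  [3,5,6,7,8]=10  [4,5,6,7,8]=10
  size 6 → [0,2,3,6,7,8]=6  [1,4,5,6,7,8]=15  [2,3,5,6,7,8]=15  [3,4,5,6,7,8]=20
  size 7 → [0,2,3,5,6,7,8]=21  [1,3,4,5,6,7,8]=35  [2,3,4,5,6,7,8]=35
  first=0(s) contributes 70
  first=1(p) contributes 56
|[w]| = 126

126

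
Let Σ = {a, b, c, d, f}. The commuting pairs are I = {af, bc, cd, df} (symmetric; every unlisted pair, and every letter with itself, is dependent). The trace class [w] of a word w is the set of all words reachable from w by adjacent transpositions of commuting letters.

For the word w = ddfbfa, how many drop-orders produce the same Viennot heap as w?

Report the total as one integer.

6

piece 0:d — minimal
piece 1:d rests on {0:d}
piece 2:f — minimal
piece 3:b rests on {1:d, 2:f}
piece 4:f rests on {3:b}
piece 5:a rests on {3:b}
minimal pieces: {0:d, 2:f}
ways to finish when only these pieces remain (= sum over removing one remaining piece with nothing left below it):
  1 left: {4}→1  {5}→1
  2 left: {4,5}→2
  3 left: {3,4,5}→2
  4 left: {1,3,4,5}→2  {2,3,4,5}→2
  placing 0:d first → 4 extensions
  placing 2:f first → 2 extensions
total linear extensions = 6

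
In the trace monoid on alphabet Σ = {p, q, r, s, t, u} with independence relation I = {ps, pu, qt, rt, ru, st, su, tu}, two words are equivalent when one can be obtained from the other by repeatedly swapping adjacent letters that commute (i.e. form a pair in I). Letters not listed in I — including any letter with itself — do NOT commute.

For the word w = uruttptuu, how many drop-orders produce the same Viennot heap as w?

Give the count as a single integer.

378

#0=u has no predecessor
#1=r has no predecessor
#2=u depends on [0:u]
#3=t has no predecessor
#4=t depends on [3:t]
#5=p depends on [1:r, 4:t]
#6=t depends on [5:p]
#7=u depends on [2:u]
#8=u depends on [7:u]
sources: [0:u, 1:r, 3:t]
N(rest) = Σ N(rest − s) over sources s of rest; N(one piece) = 1:
  size 1 → [6]=1  [8]=1
  size 2 → [5,6]=1  [6,8]=2  [7,8]=1
  size 3 → [1,5,6]=1  [2,7,8]=1  [4,5,6]=1  [5,6,8]=3  [6,7,8]=3
  size 4 → [0,2,7,8]=1  [1,4,5,6]=2  [1,5,6,8]=4  [2,6,7,8]=4  [3,4,5,6]=1  [4,5,6,8]=4  [5,6,7,8]=6
  size 5 → [0,2,6,7,8]=5  [1,3,4,5,6]=3  [1,4,5,6,8]=10  [1,5,6,7,8]=10  [2,5,6,7,8]=10  [3,4,5,6,8]=5  [4,5,6,7,8]=10
  size 6 → [0,2,5,6,7,8]=15  [1,2,5,6,7,8]=20  [1,3,4,5,6,8]=18  [1,4,5,6,7,8]=30  [2,4,5,6,7,8]=20  [3,4,5,6,7,8]=15
  size 7 → [0,1,2,5,6,7,8]=35  [0,2,4,5,6,7,8]=35  [1,2,4,5,6,7,8]=70  [1,3,4,5,6,7,8]=63  [2,3,4,5,6,7,8]=35
  first=0(u) contributes 168
  first=1(r) contributes 70
  first=3(t) contributes 140
|[w]| = 378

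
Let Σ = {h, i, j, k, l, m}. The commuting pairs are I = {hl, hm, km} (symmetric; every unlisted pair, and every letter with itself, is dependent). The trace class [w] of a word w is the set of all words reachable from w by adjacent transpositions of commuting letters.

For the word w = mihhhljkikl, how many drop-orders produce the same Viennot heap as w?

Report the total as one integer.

piece 0:m — minimal
piece 1:i rests on {0:m}
piece 2:h rests on {1:i}
piece 3:h rests on {2:h}
piece 4:h rests on {3:h}
piece 5:l rests on {1:i}
piece 6:j rests on {4:h, 5:l}
piece 7:k rests on {6:j}
piece 8:i rests on {7:k}
piece 9:k rests on {8:i}
piece 10:l rests on {9:k}
minimal pieces: {0:m}
ways to finish when only these pieces remain (= sum over removing one remaining piece with nothing left below it):
  1 left: {10}→1
  2 left: {9,10}→1
  3 left: {8,9,10}→1
  4 left: {7,8,9,10}→1
  5 left: {6,7,8,9,10}→1
  6 left: {4,6,7,8,9,10}→1  {5,6,7,8,9,10}→1
  7 left: {3,4,6,7,8,9,10}→1  {4,5,6,7,8,9,10}→2
  8 left: {2,3,4,6,7,8,9,10}→1  {3,4,5,6,7,8,9,10}→3
  9 left: {2,3,4,5,6,7,8,9,10}→4
  placing 0:m first → 4 extensions

4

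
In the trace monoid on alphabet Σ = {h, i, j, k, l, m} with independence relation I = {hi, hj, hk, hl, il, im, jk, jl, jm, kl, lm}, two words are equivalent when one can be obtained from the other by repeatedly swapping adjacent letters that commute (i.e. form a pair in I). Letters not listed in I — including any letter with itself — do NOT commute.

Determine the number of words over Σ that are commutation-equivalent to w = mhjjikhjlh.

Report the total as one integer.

2460

0(m) covers ∅
1(h) covers 0:m
2(j) covers ∅
3(j) covers 2:j
4(i) covers 3:j
5(k) covers 0:m, 4:i
6(h) covers 1:h
7(j) covers 4:i
8(l) covers ∅
9(h) covers 6:h
floor of heap: 0:m, 2:j, 8:l
completions by unplaced set U, small U first (add the entries for U minus each lowest piece of U):
  |U|=1: {5}:1  {7}:1  {8}:1  {9}:1
  |U|=2: {5,7}:2  {5,8}:2  {5,9}:2  {6,9}:1  {7,8}:2  {7,9}:2  {8,9}:2
  |U|=3: {1,6,9}:1  {4,5,7}:2  {5,6,9}:3  {5,7,8}:6  {5,7,9}:6  {5,8,9}:6  {6,7,9}:3  {6,8,9}:3  {7,8,9}:6
  |U|=4: {1,5,6,9}:4  {1,6,7,9}:4  {1,6,8,9}:4  {3,4,5,7}:2  {4,5,7,8}:8  {4,5,7,9}:8  {5,6,7,9}:12  {5,6,8,9}:12  {5,7,8,9}:24  {6,7,8,9}:12
  |U|=5: {0,1,5,6,9}:4  {1,5,6,7,9}:20  {1,5,6,8,9}:20  {1,6,7,8,9}:20  {2,3,4,5,7}:2  {3,4,5,7,8}:10  {3,4,5,7,9}:10  {4,5,6,7,9}:20  {4,5,7,8,9}:40  {5,6,7,8,9}:60
  |U|=6: {0,1,5,6,7,9}:24  {0,1,5,6,8,9}:24  {1,4,5,6,7,9}:40  {1,5,6,7,8,9}:120  {2,3,4,5,7,8}:12  {2,3,4,5,7,9}:12  {3,4,5,6,7,9}:30  {3,4,5,7,8,9}:60  {4,5,6,7,8,9}:120
  |U|=7: {0,1,4,5,6,7,9}:64  {0,1,5,6,7,8,9}:168  {1,3,4,5,6,7,9}:70  {1,4,5,6,7,8,9}:280  {2,3,4,5,6,7,9}:42  {2,3,4,5,7,8,9}:84  {3,4,5,6,7,8,9}:210
  |U|=8: {0,1,3,4,5,6,7,9}:134  {0,1,4,5,6,7,8,9}:512  {1,2,3,4,5,6,7,9}:112  {1,3,4,5,6,7,8,9}:560  {2,3,4,5,6,7,8,9}:336
  start at 0(m): 1008
  start at 2(j): 1206
  start at 8(l): 246
sum over floor = 2460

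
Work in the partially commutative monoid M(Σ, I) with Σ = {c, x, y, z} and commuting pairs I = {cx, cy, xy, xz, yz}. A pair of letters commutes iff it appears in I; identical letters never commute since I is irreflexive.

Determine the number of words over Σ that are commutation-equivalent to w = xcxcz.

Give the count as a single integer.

10

0(x) covers ∅
1(c) covers ∅
2(x) covers 0:x
3(c) covers 1:c
4(z) covers 3:c
floor of heap: 0:x, 1:c
completions by unplaced set U, small U first (add the entries for U minus each lowest piece of U):
  |U|=1: {2}:1  {4}:1
  |U|=2: {0,2}:1  {2,4}:2  {3,4}:1
  |U|=3: {0,2,4}:3  {1,3,4}:1  {2,3,4}:3
  start at 0(x): 4
  start at 1(c): 6
sum over floor = 10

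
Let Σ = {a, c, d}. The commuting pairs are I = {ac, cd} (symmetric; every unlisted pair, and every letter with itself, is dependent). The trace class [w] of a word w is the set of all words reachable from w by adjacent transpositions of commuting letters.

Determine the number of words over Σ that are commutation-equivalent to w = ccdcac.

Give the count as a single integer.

drop 0:c onto floor
drop 1:c onto {0:c}
drop 2:d onto floor
drop 3:c onto {1:c}
drop 4:a onto {2:d}
drop 5:c onto {3:c}
ground layer = {0:c, 2:d}
drop-orders for the pieces not yet dropped (sum over which currently-grounded one goes next):
  1 to go: {4} 1  {5} 1
  2 to go: {2,4} 1  {3,5} 1  {4,5} 2
  3 to go: {1,3,5} 1  {2,4,5} 3  {3,4,5} 3
  4 to go: {0,1,3,5} 1  {1,3,4,5} 4  {2,3,4,5} 6
  if 0:c drops first: 10 orders
  if 2:d drops first: 5 orders
heap linearizations: 15

15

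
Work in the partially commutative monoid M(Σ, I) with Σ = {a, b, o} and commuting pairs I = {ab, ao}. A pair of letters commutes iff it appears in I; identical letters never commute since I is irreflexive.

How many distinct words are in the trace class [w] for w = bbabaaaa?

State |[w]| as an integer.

drop 0:b onto floor
drop 1:b onto {0:b}
drop 2:a onto floor
drop 3:b onto {1:b}
drop 4:a onto {2:a}
drop 5:a onto {4:a}
drop 6:a onto {5:a}
drop 7:a onto {6:a}
ground layer = {0:b, 2:a}
drop-orders for the pieces not yet dropped (sum over which currently-grounded one goes next):
  1 to go: {3} 1  {7} 1
  2 to go: {1,3} 1  {3,7} 2  {6,7} 1
  3 to go: {0,1,3} 1  {1,3,7} 3  {3,6,7} 3  {5,6,7} 1
  4 to go: {0,1,3,7} 4  {1,3,6,7} 6  {3,5,6,7} 4  {4,5,6,7} 1
  5 to go: {0,1,3,6,7} 10  {1,3,5,6,7} 10  {2,4,5,6,7} 1  {3,4,5,6,7} 5
  6 to go: {0,1,3,5,6,7} 20  {1,3,4,5,6,7} 15  {2,3,4,5,6,7} 6
  if 0:b drops first: 21 orders
  if 2:a drops first: 35 orders
heap linearizations: 56

56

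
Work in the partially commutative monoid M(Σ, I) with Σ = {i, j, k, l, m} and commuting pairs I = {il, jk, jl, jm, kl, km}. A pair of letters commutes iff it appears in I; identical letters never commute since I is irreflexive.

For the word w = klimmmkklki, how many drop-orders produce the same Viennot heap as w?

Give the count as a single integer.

201

piece 0:k — minimal
piece 1:l — minimal
piece 2:i rests on {0:k}
piece 3:m rests on {1:l, 2:i}
piece 4:m rests on {3:m}
piece 5:m rests on {4:m}
piece 6:k rests on {2:i}
piece 7:k rests on {6:k}
piece 8:l rests on {5:m}
piece 9:k rests on {7:k}
piece 10:i rests on {5:m, 9:k}
minimal pieces: {0:k, 1:l}
ways to finish when only these pieces remain (= sum over removing one remaining piece with nothing left below it):
  1 left: {8}→1  {10}→1
  2 left: {8,10}→2  {9,10}→1
  3 left: {5,8,10}→2  {7,9,10}→1  {8,9,10}→3
  4 left: {4,5,8,10}→2  {5,8,9,10}→5  {6,7,9,10}→1  {7,8,9,10}→4
  5 left: {3,4,5,8,10}→2  {4,5,8,9,10}→7  {5,7,8,9,10}→9  {6,7,8,9,10}→5
  6 left: {1,3,4,5,8,10}→2  {3,4,5,8,9,10}→9  {4,5,7,8,9,10}→16  {5,6,7,8,9,10}→14
  7 left: {1,3,4,5,8,9,10}→11  {3,4,5,7,8,9,10}→25  {4,5,6,7,8,9,10}→30
  8 left: {1,3,4,5,7,8,9,10}→36  {3,4,5,6,7,8,9,10}→55
  9 left: {1,3,4,5,6,7,8,9,10}→91  {2,3,4,5,6,7,8,9,10}→55
  placing 0:k first → 146 extensions
  placing 1:l first → 55 extensions
total linear extensions = 201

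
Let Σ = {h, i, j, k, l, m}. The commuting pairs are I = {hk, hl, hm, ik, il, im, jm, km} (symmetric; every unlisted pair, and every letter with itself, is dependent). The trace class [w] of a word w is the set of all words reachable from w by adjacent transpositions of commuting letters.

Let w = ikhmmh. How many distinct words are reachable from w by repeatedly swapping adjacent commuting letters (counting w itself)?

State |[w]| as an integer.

0(i) covers ∅
1(k) covers ∅
2(h) covers 0:i
3(m) covers ∅
4(m) covers 3:m
5(h) covers 2:h
floor of heap: 0:i, 1:k, 3:m
completions by unplaced set U, small U first (add the entries for U minus each lowest piece of U):
  |U|=1: {1}:1  {4}:1  {5}:1
  |U|=2: {1,4}:2  {1,5}:2  {2,5}:1  {3,4}:1  {4,5}:2
  |U|=3: {0,2,5}:1  {1,2,5}:3  {1,3,4}:3  {1,4,5}:6  {2,4,5}:3  {3,4,5}:3
  |U|=4: {0,1,2,5}:4  {0,2,4,5}:4  {1,2,4,5}:12  {1,3,4,5}:12  {2,3,4,5}:6
  start at 0(i): 30
  start at 1(k): 10
  start at 3(m): 20
sum over floor = 60

60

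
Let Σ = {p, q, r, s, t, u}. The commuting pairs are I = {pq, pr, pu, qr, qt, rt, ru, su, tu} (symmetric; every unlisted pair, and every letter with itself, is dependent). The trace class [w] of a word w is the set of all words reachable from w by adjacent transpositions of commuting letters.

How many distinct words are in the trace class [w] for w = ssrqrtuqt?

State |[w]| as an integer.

0(s) covers ∅
1(s) covers 0:s
2(r) covers 1:s
3(q) covers 1:s
4(r) covers 2:r
5(t) covers 1:s
6(u) covers 3:q
7(q) covers 6:u
8(t) covers 5:t
floor of heap: 0:s
completions by unplaced set U, small U first (add the entries for U minus each lowest piece of U):
  |U|=1: {4}:1  {7}:1  {8}:1
  |U|=2: {2,4}:1  {4,7}:2  {4,8}:2  {5,8}:1  {6,7}:1  {7,8}:2
  |U|=3: {2,4,7}:3  {2,4,8}:3  {3,6,7}:1  {4,5,8}:3  {4,6,7}:3  {4,7,8}:6  {5,7,8}:3  {6,7,8}:3
  |U|=4: {2,4,5,8}:6  {2,4,6,7}:6  {2,4,7,8}:12  {3,4,6,7}:4  {3,6,7,8}:4  {4,5,7,8}:12  {4,6,7,8}:12  {5,6,7,8}:6
  |U|=5: {2,3,4,6,7}:10  {2,4,5,7,8}:30  {2,4,6,7,8}:30  {3,4,6,7,8}:20  {3,5,6,7,8}:10  {4,5,6,7,8}:30
  |U|=6: {2,3,4,6,7,8}:60  {2,4,5,6,7,8}:90  {3,4,5,6,7,8}:60
  |U|=7: {2,3,4,5,6,7,8}:210
  start at 0(s): 210

210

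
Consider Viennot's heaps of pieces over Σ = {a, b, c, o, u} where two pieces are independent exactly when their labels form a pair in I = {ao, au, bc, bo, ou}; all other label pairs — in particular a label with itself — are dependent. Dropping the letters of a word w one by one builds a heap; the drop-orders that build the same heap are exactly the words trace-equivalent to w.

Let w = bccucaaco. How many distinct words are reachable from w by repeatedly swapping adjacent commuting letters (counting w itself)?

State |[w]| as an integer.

piece 0:b — minimal
piece 1:c — minimal
piece 2:c rests on {1:c}
piece 3:u rests on {0:b, 2:c}
piece 4:c rests on {3:u}
piece 5:a rests on {4:c}
piece 6:a rests on {5:a}
piece 7:c rests on {6:a}
piece 8:o rests on {7:c}
minimal pieces: {0:b, 1:c}
ways to finish when only these pieces remain (= sum over removing one remaining piece with nothing left below it):
  1 left: {8}→1
  2 left: {7,8}→1
  3 left: {6,7,8}→1
  4 left: {5,6,7,8}→1
  5 left: {4,5,6,7,8}→1
  6 left: {3,4,5,6,7,8}→1
  7 left: {0,3,4,5,6,7,8}→1  {2,3,4,5,6,7,8}→1
  placing 0:b first → 1 extensions
  placing 1:c first → 2 extensions
total linear extensions = 3

3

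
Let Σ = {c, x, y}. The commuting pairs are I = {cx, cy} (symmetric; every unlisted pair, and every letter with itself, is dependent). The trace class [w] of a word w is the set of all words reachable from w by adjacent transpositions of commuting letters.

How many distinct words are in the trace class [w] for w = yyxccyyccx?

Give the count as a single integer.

#0=y has no predecessor
#1=y depends on [0:y]
#2=x depends on [1:y]
#3=c has no predecessor
#4=c depends on [3:c]
#5=y depends on [2:x]
#6=y depends on [5:y]
#7=c depends on [4:c]
#8=c depends on [7:c]
#9=x depends on [6:y]
sources: [0:y, 3:c]
N(rest) = Σ N(rest − s) over sources s of rest; N(one piece) = 1:
  size 1 → [8]=1  [9]=1
  size 2 → [6,9]=1  [7,8]=1  [8,9]=2
  size 3 → [4,7,8]=1  [5,6,9]=1  [6,8,9]=3  [7,8,9]=3
  size 4 → [2,5,6,9]=1  [3,4,7,8]=1  [4,7,8,9]=4  [5,6,8,9]=4  [6,7,8,9]=6
  size 5 → [1,2,5,6,9]=1  [2,5,6,8,9]=5  [3,4,7,8,9]=5  [4,6,7,8,9]=10  [5,6,7,8,9]=10
  size 6 → [0,1,2,5,6,9]=1  [1,2,5,6,8,9]=6  [2,5,6,7,8,9]=15  [3,4,6,7,8,9]=15  [4,5,6,7,8,9]=20
  size 7 → [0,1,2,5,6,8,9]=7  [1,2,5,6,7,8,9]=21  [2,4,5,6,7,8,9]=35  [3,4,5,6,7,8,9]=35
  size 8 → [0,1,2,5,6,7,8,9]=28  [1,2,4,5,6,7,8,9]=56  [2,3,4,5,6,7,8,9]=70
  first=0(y) contributes 126
  first=3(c) contributes 84
|[w]| = 210

210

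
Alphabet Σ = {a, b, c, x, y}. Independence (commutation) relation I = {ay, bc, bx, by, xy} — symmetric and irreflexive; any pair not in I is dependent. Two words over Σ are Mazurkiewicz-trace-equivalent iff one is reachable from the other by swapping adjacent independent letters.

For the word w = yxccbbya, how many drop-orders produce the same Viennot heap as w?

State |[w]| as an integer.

#0=y has no predecessor
#1=x has no predecessor
#2=c depends on [0:y, 1:x]
#3=c depends on [2:c]
#4=b has no predecessor
#5=b depends on [4:b]
#6=y depends on [3:c]
#7=a depends on [3:c, 5:b]
sources: [0:y, 1:x, 4:b]
N(rest) = Σ N(rest − s) over sources s of rest; N(one piece) = 1:
  size 1 → [6]=1  [7]=1
  size 2 → [5,7]=1  [6,7]=2
  size 3 → [3,6,7]=2  [4,5,7]=1  [5,6,7]=3
  size 4 → [2,3,6,7]=2  [3,5,6,7]=5  [4,5,6,7]=4
  size 5 → [0,2,3,6,7]=2  [1,2,3,6,7]=2  [2,3,5,6,7]=7  [3,4,5,6,7]=9
  size 6 → [0,1,2,3,6,7]=4  [0,2,3,5,6,7]=9  [1,2,3,5,6,7]=9  [2,3,4,5,6,7]=16
  first=0(y) contributes 25
  first=1(x) contributes 25
  first=4(b) contributes 22
|[w]| = 72

72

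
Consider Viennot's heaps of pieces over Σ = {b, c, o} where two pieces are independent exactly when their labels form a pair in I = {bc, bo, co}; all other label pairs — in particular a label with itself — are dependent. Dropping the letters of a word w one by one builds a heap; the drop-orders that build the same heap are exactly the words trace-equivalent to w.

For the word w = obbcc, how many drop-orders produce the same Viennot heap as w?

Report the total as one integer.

30

#0=o has no predecessor
#1=b has no predecessor
#2=b depends on [1:b]
#3=c has no predecessor
#4=c depends on [3:c]
sources: [0:o, 1:b, 3:c]
N(rest) = Σ N(rest − s) over sources s of rest; N(one piece) = 1:
  size 1 → [0]=1  [2]=1  [4]=1
  size 2 → [0,2]=2  [0,4]=2  [1,2]=1  [2,4]=2  [3,4]=1
  size 3 → [0,1,2]=3  [0,2,4]=6  [0,3,4]=3  [1,2,4]=3  [2,3,4]=3
  first=0(o) contributes 6
  first=1(b) contributes 12
  first=3(c) contributes 12
|[w]| = 30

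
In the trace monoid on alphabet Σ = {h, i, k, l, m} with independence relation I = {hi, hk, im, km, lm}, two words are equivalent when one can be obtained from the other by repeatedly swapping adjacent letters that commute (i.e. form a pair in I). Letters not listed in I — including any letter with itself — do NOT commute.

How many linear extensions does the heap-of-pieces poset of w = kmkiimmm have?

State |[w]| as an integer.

70

0(k) covers ∅
1(m) covers ∅
2(k) covers 0:k
3(i) covers 2:k
4(i) covers 3:i
5(m) covers 1:m
6(m) covers 5:m
7(m) covers 6:m
floor of heap: 0:k, 1:m
completions by unplaced set U, small U first (add the entries for U minus each lowest piece of U):
  |U|=1: {4}:1  {7}:1
  |U|=2: {3,4}:1  {4,7}:2  {6,7}:1
  |U|=3: {2,3,4}:1  {3,4,7}:3  {4,6,7}:3  {5,6,7}:1
  |U|=4: {0,2,3,4}:1  {1,5,6,7}:1  {2,3,4,7}:4  {3,4,6,7}:6  {4,5,6,7}:4
  |U|=5: {0,2,3,4,7}:5  {1,4,5,6,7}:5  {2,3,4,6,7}:10  {3,4,5,6,7}:10
  |U|=6: {0,2,3,4,6,7}:15  {1,3,4,5,6,7}:15  {2,3,4,5,6,7}:20
  start at 0(k): 35
  start at 1(m): 35
sum over floor = 70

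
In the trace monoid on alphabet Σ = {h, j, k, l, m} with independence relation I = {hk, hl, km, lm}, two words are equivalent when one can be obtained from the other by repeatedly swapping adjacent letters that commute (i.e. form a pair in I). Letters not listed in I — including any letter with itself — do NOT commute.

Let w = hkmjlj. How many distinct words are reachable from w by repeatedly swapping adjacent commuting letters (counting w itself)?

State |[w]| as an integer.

0(h) covers ∅
1(k) covers ∅
2(m) covers 0:h
3(j) covers 1:k, 2:m
4(l) covers 3:j
5(j) covers 4:l
floor of heap: 0:h, 1:k
completions by unplaced set U, small U first (add the entries for U minus each lowest piece of U):
  |U|=1: {5}:1
  |U|=2: {4,5}:1
  |U|=3: {3,4,5}:1
  |U|=4: {1,3,4,5}:1  {2,3,4,5}:1
  start at 0(h): 2
  start at 1(k): 1
sum over floor = 3

3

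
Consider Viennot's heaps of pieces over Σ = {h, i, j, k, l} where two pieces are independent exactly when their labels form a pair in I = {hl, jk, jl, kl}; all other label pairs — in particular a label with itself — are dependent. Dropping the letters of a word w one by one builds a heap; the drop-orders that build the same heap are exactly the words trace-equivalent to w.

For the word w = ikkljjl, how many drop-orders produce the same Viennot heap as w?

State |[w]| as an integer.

90

drop 0:i onto floor
drop 1:k onto {0:i}
drop 2:k onto {1:k}
drop 3:l onto {0:i}
drop 4:j onto {0:i}
drop 5:j onto {4:j}
drop 6:l onto {3:l}
ground layer = {0:i}
drop-orders for the pieces not yet dropped (sum over which currently-grounded one goes next):
  1 to go: {2} 1  {5} 1  {6} 1
  2 to go: {1,2} 1  {2,5} 2  {2,6} 2  {3,6} 1  {4,5} 1  {5,6} 2
  3 to go: {1,2,5} 3  {1,2,6} 3  {2,3,6} 3  {2,4,5} 3  {2,5,6} 6  {3,5,6} 3  {4,5,6} 3
  4 to go: {1,2,3,6} 6  {1,2,4,5} 6  {1,2,5,6} 12  {2,3,5,6} 12  {2,4,5,6} 12  {3,4,5,6} 6
  5 to go: {1,2,3,5,6} 30  {1,2,4,5,6} 30  {2,3,4,5,6} 30
  if 0:i drops first: 90 orders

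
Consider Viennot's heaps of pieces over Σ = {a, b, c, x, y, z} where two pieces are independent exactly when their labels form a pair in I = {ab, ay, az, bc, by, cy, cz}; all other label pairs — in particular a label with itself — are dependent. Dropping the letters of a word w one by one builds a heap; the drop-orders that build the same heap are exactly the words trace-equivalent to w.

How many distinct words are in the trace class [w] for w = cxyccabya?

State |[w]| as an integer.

drop 0:c onto floor
drop 1:x onto {0:c}
drop 2:y onto {1:x}
drop 3:c onto {1:x}
drop 4:c onto {3:c}
drop 5:a onto {4:c}
drop 6:b onto {1:x}
drop 7:y onto {2:y}
drop 8:a onto {5:a}
ground layer = {0:c}
drop-orders for the pieces not yet dropped (sum over which currently-grounded one goes next):
  1 to go: {6} 1  {7} 1  {8} 1
  2 to go: {2,7} 1  {5,8} 1  {6,7} 2  {6,8} 2  {7,8} 2
  3 to go: {2,6,7} 3  {2,7,8} 3  {4,5,8} 1  {5,6,8} 3  {5,7,8} 3  {6,7,8} 6
  4 to go: {2,5,7,8} 6  {2,6,7,8} 12  {3,4,5,8} 1  {4,5,6,8} 4  {4,5,7,8} 4  {5,6,7,8} 12
  5 to go: {2,4,5,7,8} 10  {2,5,6,7,8} 30  {3,4,5,6,8} 5  {3,4,5,7,8} 5  {4,5,6,7,8} 20
  6 to go: {2,3,4,5,7,8} 15  {2,4,5,6,7,8} 60  {3,4,5,6,7,8} 30
  7 to go: {2,3,4,5,6,7,8} 105
  if 0:c drops first: 105 orders

105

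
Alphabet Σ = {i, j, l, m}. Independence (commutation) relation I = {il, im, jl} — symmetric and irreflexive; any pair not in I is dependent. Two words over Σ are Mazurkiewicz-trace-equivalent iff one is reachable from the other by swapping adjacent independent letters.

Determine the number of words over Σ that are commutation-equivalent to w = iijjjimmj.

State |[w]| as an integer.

3

piece 0:i — minimal
piece 1:i rests on {0:i}
piece 2:j rests on {1:i}
piece 3:j rests on {2:j}
piece 4:j rests on {3:j}
piece 5:i rests on {4:j}
piece 6:m rests on {4:j}
piece 7:m rests on {6:m}
piece 8:j rests on {5:i, 7:m}
minimal pieces: {0:i}
ways to finish when only these pieces remain (= sum over removing one remaining piece with nothing left below it):
  1 left: {8}→1
  2 left: {5,8}→1  {7,8}→1
  3 left: {5,7,8}→2  {6,7,8}→1
  4 left: {5,6,7,8}→3
  5 left: {4,5,6,7,8}→3
  6 left: {3,4,5,6,7,8}→3
  7 left: {2,3,4,5,6,7,8}→3
  placing 0:i first → 3 extensions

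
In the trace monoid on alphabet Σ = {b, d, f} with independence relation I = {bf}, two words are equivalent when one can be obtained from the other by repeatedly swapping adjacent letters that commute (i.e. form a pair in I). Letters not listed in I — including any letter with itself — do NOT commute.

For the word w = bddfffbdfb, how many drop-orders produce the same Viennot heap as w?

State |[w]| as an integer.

8

drop 0:b onto floor
drop 1:d onto {0:b}
drop 2:d onto {1:d}
drop 3:f onto {2:d}
drop 4:f onto {3:f}
drop 5:f onto {4:f}
drop 6:b onto {2:d}
drop 7:d onto {5:f, 6:b}
drop 8:f onto {7:d}
drop 9:b onto {7:d}
ground layer = {0:b}
drop-orders for the pieces not yet dropped (sum over which currently-grounded one goes next):
  1 to go: {8} 1  {9} 1
  2 to go: {8,9} 2
  3 to go: {7,8,9} 2
  4 to go: {5,7,8,9} 2  {6,7,8,9} 2
  5 to go: {4,5,7,8,9} 2  {5,6,7,8,9} 4
  6 to go: {3,4,5,7,8,9} 2  {4,5,6,7,8,9} 6
  7 to go: {3,4,5,6,7,8,9} 8
  8 to go: {2,3,4,5,6,7,8,9} 8
  if 0:b drops first: 8 orders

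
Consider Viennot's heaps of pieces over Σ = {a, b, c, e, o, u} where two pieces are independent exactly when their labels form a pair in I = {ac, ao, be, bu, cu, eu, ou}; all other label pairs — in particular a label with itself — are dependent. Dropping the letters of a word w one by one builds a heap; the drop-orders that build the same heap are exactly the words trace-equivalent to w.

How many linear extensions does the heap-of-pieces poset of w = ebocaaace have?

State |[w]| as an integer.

#0=e has no predecessor
#1=b has no predecessor
#2=o depends on [0:e, 1:b]
#3=c depends on [2:o]
#4=a depends on [0:e, 1:b]
#5=a depends on [4:a]
#6=a depends on [5:a]
#7=c depends on [3:c]
#8=e depends on [6:a, 7:c]
sources: [0:e, 1:b]
N(rest) = Σ N(rest − s) over sources s of rest; N(one piece) = 1:
  size 1 → [8]=1
  size 2 → [6,8]=1  [7,8]=1
  size 3 → [3,7,8]=1  [5,6,8]=1  [6,7,8]=2
  size 4 → [2,3,7,8]=1  [3,6,7,8]=3  [4,5,6,8]=1  [5,6,7,8]=3
  size 5 → [2,3,6,7,8]=4  [3,5,6,7,8]=6  [4,5,6,7,8]=4
  size 6 → [2,3,5,6,7,8]=10  [3,4,5,6,7,8]=10
  size 7 → [2,3,4,5,6,7,8]=20
  first=0(e) contributes 20
  first=1(b) contributes 20
|[w]| = 40

40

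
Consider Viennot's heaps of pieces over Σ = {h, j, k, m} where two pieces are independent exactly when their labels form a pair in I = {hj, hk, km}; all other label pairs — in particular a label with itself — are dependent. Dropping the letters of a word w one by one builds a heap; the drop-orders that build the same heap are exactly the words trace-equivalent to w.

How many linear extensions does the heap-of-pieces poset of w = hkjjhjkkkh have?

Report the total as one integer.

piece 0:h — minimal
piece 1:k — minimal
piece 2:j rests on {1:k}
piece 3:j rests on {2:j}
piece 4:h rests on {0:h}
piece 5:j rests on {3:j}
piece 6:k rests on {5:j}
piece 7:k rests on {6:k}
piece 8:k rests on {7:k}
piece 9:h rests on {4:h}
minimal pieces: {0:h, 1:k}
ways to finish when only these pieces remain (= sum over removing one remaining piece with nothing left below it):
  1 left: {8}→1  {9}→1
  2 left: {4,9}→1  {7,8}→1  {8,9}→2
  3 left: {0,4,9}→1  {4,8,9}→3  {6,7,8}→1  {7,8,9}→3
  4 left: {0,4,8,9}→4  {4,7,8,9}→6  {5,6,7,8}→1  {6,7,8,9}→4
  5 left: {0,4,7,8,9}→10  {3,5,6,7,8}→1  {4,6,7,8,9}→10  {5,6,7,8,9}→5
  6 left: {0,4,6,7,8,9}→20  {2,3,5,6,7,8}→1  {3,5,6,7,8,9}→6  {4,5,6,7,8,9}→15
  7 left: {0,4,5,6,7,8,9}→35  {1,2,3,5,6,7,8}→1  {2,3,5,6,7,8,9}→7  {3,4,5,6,7,8,9}→21
  8 left: {0,3,4,5,6,7,8,9}→56  {1,2,3,5,6,7,8,9}→8  {2,3,4,5,6,7,8,9}→28
  placing 0:h first → 36 extensions
  placing 1:k first → 84 extensions
total linear extensions = 120

120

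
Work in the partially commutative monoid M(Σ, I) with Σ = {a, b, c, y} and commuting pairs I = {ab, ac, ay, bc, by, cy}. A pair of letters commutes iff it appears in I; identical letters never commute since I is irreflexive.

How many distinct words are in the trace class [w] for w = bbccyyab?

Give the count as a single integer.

piece 0:b — minimal
piece 1:b rests on {0:b}
piece 2:c — minimal
piece 3:c rests on {2:c}
piece 4:y — minimal
piece 5:y rests on {4:y}
piece 6:a — minimal
piece 7:b rests on {1:b}
minimal pieces: {0:b, 2:c, 4:y, 6:a}
ways to finish when only these pieces remain (= sum over removing one remaining piece with nothing left below it):
  1 left: {3}→1  {5}→1  {6}→1  {7}→1
  2 left: {1,7}→1  {2,3}→1  {3,5}→2  {3,6}→2  {3,7}→2  {4,5}→1  {5,6}→2  {5,7}→2  {6,7}→2
  3 left: {0,1,7}→1  {1,3,7}→3  {1,5,7}→3  {1,6,7}→3  {2,3,5}→3  {2,3,6}→3  {2,3,7}→3  {3,4,5}→3  {3,5,6}→6  {3,5,7}→6  {3,6,7}→6  {4,5,6}→3  {4,5,7}→3  {5,6,7}→6
  4 left: {0,1,3,7}→4  {0,1,5,7}→4  {0,1,6,7}→4  {1,2,3,7}→6  {1,3,5,7}→12  {1,3,6,7}→12  {1,4,5,7}→6  {1,5,6,7}→12  {2,3,4,5}→6  {2,3,5,6}→12  {2,3,5,7}→12  {2,3,6,7}→12  {3,4,5,6}→12  {3,4,5,7}→12  {3,5,6,7}→24  {4,5,6,7}→12
  5 left: {0,1,2,3,7}→10  {0,1,3,5,7}→20  {0,1,3,6,7}→20  {0,1,4,5,7}→10  {0,1,5,6,7}→20  {1,2,3,5,7}→30  {1,2,3,6,7}→30  {1,3,4,5,7}→30  {1,3,5,6,7}→60  {1,4,5,6,7}→30  {2,3,4,5,6}→30  {2,3,4,5,7}→30  {2,3,5,6,7}→60  {3,4,5,6,7}→60
  6 left: {0,1,2,3,5,7}→60  {0,1,2,3,6,7}→60  {0,1,3,4,5,7}→60  {0,1,3,5,6,7}→120  {0,1,4,5,6,7}→60  {1,2,3,4,5,7}→90  {1,2,3,5,6,7}→180  {1,3,4,5,6,7}→180  {2,3,4,5,6,7}→180
  placing 0:b first → 630 extensions
  placing 2:c first → 420 extensions
  placing 4:y first → 420 extensions
  placing 6:a first → 210 extensions
total linear extensions = 1680

1680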